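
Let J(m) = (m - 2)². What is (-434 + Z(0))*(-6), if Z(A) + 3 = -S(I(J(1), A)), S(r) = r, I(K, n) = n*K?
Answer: 2622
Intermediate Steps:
J(m) = (-2 + m)²
I(K, n) = K*n
Z(A) = -3 - A (Z(A) = -3 - (-2 + 1)²*A = -3 - (-1)²*A = -3 - A)
(-434 + Z(0))*(-6) = (-434 + (-3 - 1*0))*(-6) = (-434 + (-3 + 0))*(-6) = (-434 - 3)*(-6) = -437*(-6) = 2622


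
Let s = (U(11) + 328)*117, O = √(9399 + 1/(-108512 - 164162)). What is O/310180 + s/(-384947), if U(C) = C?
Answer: -39663/384947 + 7*√570470273642/16915604264 ≈ -0.10272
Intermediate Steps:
O = 35*√570470273642/272674 (O = √(9399 + 1/(-272674)) = √(9399 - 1/272674) = √(2562862925/272674) = 35*√570470273642/272674 ≈ 96.948)
s = 39663 (s = (11 + 328)*117 = 339*117 = 39663)
O/310180 + s/(-384947) = (35*√570470273642/272674)/310180 + 39663/(-384947) = (35*√570470273642/272674)*(1/310180) + 39663*(-1/384947) = 7*√570470273642/16915604264 - 39663/384947 = -39663/384947 + 7*√570470273642/16915604264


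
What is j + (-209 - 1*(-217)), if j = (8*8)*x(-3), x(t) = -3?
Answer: -184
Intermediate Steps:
j = -192 (j = (8*8)*(-3) = 64*(-3) = -192)
j + (-209 - 1*(-217)) = -192 + (-209 - 1*(-217)) = -192 + (-209 + 217) = -192 + 8 = -184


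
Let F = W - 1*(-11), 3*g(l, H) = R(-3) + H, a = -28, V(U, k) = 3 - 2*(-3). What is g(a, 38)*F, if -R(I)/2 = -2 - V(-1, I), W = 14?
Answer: 500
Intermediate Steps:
V(U, k) = 9 (V(U, k) = 3 + 6 = 9)
R(I) = 22 (R(I) = -2*(-2 - 1*9) = -2*(-2 - 9) = -2*(-11) = 22)
g(l, H) = 22/3 + H/3 (g(l, H) = (22 + H)/3 = 22/3 + H/3)
F = 25 (F = 14 - 1*(-11) = 14 + 11 = 25)
g(a, 38)*F = (22/3 + (1/3)*38)*25 = (22/3 + 38/3)*25 = 20*25 = 500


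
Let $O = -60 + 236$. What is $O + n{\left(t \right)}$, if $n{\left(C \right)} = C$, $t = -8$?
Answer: $168$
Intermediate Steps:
$O = 176$
$O + n{\left(t \right)} = 176 - 8 = 168$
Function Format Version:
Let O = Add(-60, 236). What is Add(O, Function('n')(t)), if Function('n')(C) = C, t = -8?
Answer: 168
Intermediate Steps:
O = 176
Add(O, Function('n')(t)) = Add(176, -8) = 168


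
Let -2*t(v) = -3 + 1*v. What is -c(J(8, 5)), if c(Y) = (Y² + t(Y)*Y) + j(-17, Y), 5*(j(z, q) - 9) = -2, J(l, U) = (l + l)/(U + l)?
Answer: -9467/845 ≈ -11.204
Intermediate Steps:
J(l, U) = 2*l/(U + l) (J(l, U) = (2*l)/(U + l) = 2*l/(U + l))
t(v) = 3/2 - v/2 (t(v) = -(-3 + 1*v)/2 = -(-3 + v)/2 = 3/2 - v/2)
j(z, q) = 43/5 (j(z, q) = 9 + (⅕)*(-2) = 9 - ⅖ = 43/5)
c(Y) = 43/5 + Y² + Y*(3/2 - Y/2) (c(Y) = (Y² + (3/2 - Y/2)*Y) + 43/5 = (Y² + Y*(3/2 - Y/2)) + 43/5 = 43/5 + Y² + Y*(3/2 - Y/2))
-c(J(8, 5)) = -(43/5 + (2*8/(5 + 8))²/2 + 3*(2*8/(5 + 8))/2) = -(43/5 + (2*8/13)²/2 + 3*(2*8/13)/2) = -(43/5 + (2*8*(1/13))²/2 + 3*(2*8*(1/13))/2) = -(43/5 + (16/13)²/2 + (3/2)*(16/13)) = -(43/5 + (½)*(256/169) + 24/13) = -(43/5 + 128/169 + 24/13) = -1*9467/845 = -9467/845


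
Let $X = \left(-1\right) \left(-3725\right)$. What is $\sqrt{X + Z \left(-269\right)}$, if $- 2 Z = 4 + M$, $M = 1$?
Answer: $\frac{\sqrt{17590}}{2} \approx 66.314$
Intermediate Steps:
$Z = - \frac{5}{2}$ ($Z = - \frac{4 + 1}{2} = \left(- \frac{1}{2}\right) 5 = - \frac{5}{2} \approx -2.5$)
$X = 3725$
$\sqrt{X + Z \left(-269\right)} = \sqrt{3725 - - \frac{1345}{2}} = \sqrt{3725 + \frac{1345}{2}} = \sqrt{\frac{8795}{2}} = \frac{\sqrt{17590}}{2}$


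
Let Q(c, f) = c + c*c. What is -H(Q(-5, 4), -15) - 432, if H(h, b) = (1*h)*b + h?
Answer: -152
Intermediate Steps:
Q(c, f) = c + c²
H(h, b) = h + b*h (H(h, b) = h*b + h = b*h + h = h + b*h)
-H(Q(-5, 4), -15) - 432 = -(-5*(1 - 5))*(1 - 15) - 432 = -(-5*(-4))*(-14) - 432 = -20*(-14) - 432 = -1*(-280) - 432 = 280 - 432 = -152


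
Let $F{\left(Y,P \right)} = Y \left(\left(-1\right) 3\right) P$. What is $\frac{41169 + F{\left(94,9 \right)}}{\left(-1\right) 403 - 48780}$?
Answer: $- \frac{38631}{49183} \approx -0.78545$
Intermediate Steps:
$F{\left(Y,P \right)} = - 3 P Y$ ($F{\left(Y,P \right)} = Y \left(-3\right) P = - 3 Y P = - 3 P Y$)
$\frac{41169 + F{\left(94,9 \right)}}{\left(-1\right) 403 - 48780} = \frac{41169 - 27 \cdot 94}{\left(-1\right) 403 - 48780} = \frac{41169 - 2538}{-403 - 48780} = \frac{38631}{-49183} = 38631 \left(- \frac{1}{49183}\right) = - \frac{38631}{49183}$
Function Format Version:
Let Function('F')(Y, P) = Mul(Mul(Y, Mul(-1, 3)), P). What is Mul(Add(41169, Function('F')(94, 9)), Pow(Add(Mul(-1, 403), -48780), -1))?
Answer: Rational(-38631, 49183) ≈ -0.78545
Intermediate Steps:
Function('F')(Y, P) = Mul(-3, P, Y) (Function('F')(Y, P) = Mul(Mul(Y, -3), P) = Mul(Mul(-3, Y), P) = Mul(-3, P, Y))
Mul(Add(41169, Function('F')(94, 9)), Pow(Add(Mul(-1, 403), -48780), -1)) = Mul(Add(41169, Mul(-3, 9, 94)), Pow(Add(Mul(-1, 403), -48780), -1)) = Mul(Add(41169, -2538), Pow(Add(-403, -48780), -1)) = Mul(38631, Pow(-49183, -1)) = Mul(38631, Rational(-1, 49183)) = Rational(-38631, 49183)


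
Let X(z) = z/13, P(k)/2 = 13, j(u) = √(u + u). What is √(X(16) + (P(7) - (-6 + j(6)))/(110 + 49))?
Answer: √(6118320 - 53742*√3)/2067 ≈ 1.1875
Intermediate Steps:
j(u) = √2*√u (j(u) = √(2*u) = √2*√u)
P(k) = 26 (P(k) = 2*13 = 26)
X(z) = z/13 (X(z) = z*(1/13) = z/13)
√(X(16) + (P(7) - (-6 + j(6)))/(110 + 49)) = √((1/13)*16 + (26 - (-6 + √2*√6))/(110 + 49)) = √(16/13 + (26 - (-6 + 2*√3))/159) = √(16/13 + (26 + (6 - 2*√3))*(1/159)) = √(16/13 + (32 - 2*√3)*(1/159)) = √(16/13 + (32/159 - 2*√3/159)) = √(2960/2067 - 2*√3/159)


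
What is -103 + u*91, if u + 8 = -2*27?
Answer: -5745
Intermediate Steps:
u = -62 (u = -8 - 2*27 = -8 - 54 = -62)
-103 + u*91 = -103 - 62*91 = -103 - 5642 = -5745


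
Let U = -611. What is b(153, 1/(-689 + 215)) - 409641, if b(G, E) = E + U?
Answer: -194459449/474 ≈ -4.1025e+5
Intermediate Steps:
b(G, E) = -611 + E (b(G, E) = E - 611 = -611 + E)
b(153, 1/(-689 + 215)) - 409641 = (-611 + 1/(-689 + 215)) - 409641 = (-611 + 1/(-474)) - 409641 = (-611 - 1/474) - 409641 = -289615/474 - 409641 = -194459449/474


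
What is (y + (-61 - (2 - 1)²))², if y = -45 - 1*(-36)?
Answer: 5041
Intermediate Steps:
y = -9 (y = -45 + 36 = -9)
(y + (-61 - (2 - 1)²))² = (-9 + (-61 - (2 - 1)²))² = (-9 + (-61 - 1*1²))² = (-9 + (-61 - 1*1))² = (-9 + (-61 - 1))² = (-9 - 62)² = (-71)² = 5041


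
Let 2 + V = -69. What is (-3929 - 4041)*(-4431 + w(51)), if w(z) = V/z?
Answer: 1801634440/51 ≈ 3.5326e+7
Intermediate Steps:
V = -71 (V = -2 - 69 = -71)
w(z) = -71/z
(-3929 - 4041)*(-4431 + w(51)) = (-3929 - 4041)*(-4431 - 71/51) = -7970*(-4431 - 71*1/51) = -7970*(-4431 - 71/51) = -7970*(-226052/51) = 1801634440/51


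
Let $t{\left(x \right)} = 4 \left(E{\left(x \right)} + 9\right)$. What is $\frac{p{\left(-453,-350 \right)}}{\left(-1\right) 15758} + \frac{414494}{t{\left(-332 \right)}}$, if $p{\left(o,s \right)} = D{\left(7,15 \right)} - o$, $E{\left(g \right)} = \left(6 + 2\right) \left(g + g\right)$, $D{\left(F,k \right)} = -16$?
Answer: $- \frac{817608262}{41782337} \approx -19.568$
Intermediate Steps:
$E{\left(g \right)} = 16 g$ ($E{\left(g \right)} = 8 \cdot 2 g = 16 g$)
$p{\left(o,s \right)} = -16 - o$
$t{\left(x \right)} = 36 + 64 x$ ($t{\left(x \right)} = 4 \left(16 x + 9\right) = 4 \left(9 + 16 x\right) = 36 + 64 x$)
$\frac{p{\left(-453,-350 \right)}}{\left(-1\right) 15758} + \frac{414494}{t{\left(-332 \right)}} = \frac{-16 - -453}{\left(-1\right) 15758} + \frac{414494}{36 + 64 \left(-332\right)} = \frac{-16 + 453}{-15758} + \frac{414494}{36 - 21248} = 437 \left(- \frac{1}{15758}\right) + \frac{414494}{-21212} = - \frac{437}{15758} + 414494 \left(- \frac{1}{21212}\right) = - \frac{437}{15758} - \frac{207247}{10606} = - \frac{817608262}{41782337}$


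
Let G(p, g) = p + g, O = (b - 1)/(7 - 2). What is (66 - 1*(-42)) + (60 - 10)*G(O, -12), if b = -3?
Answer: -532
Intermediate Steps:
O = -⅘ (O = (-3 - 1)/(7 - 2) = -4/5 = -4*⅕ = -⅘ ≈ -0.80000)
G(p, g) = g + p
(66 - 1*(-42)) + (60 - 10)*G(O, -12) = (66 - 1*(-42)) + (60 - 10)*(-12 - ⅘) = (66 + 42) + 50*(-64/5) = 108 - 640 = -532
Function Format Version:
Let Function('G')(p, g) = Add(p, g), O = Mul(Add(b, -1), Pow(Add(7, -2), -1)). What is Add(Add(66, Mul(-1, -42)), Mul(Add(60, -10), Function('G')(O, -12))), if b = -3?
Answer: -532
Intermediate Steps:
O = Rational(-4, 5) (O = Mul(Add(-3, -1), Pow(Add(7, -2), -1)) = Mul(-4, Pow(5, -1)) = Mul(-4, Rational(1, 5)) = Rational(-4, 5) ≈ -0.80000)
Function('G')(p, g) = Add(g, p)
Add(Add(66, Mul(-1, -42)), Mul(Add(60, -10), Function('G')(O, -12))) = Add(Add(66, Mul(-1, -42)), Mul(Add(60, -10), Add(-12, Rational(-4, 5)))) = Add(Add(66, 42), Mul(50, Rational(-64, 5))) = Add(108, -640) = -532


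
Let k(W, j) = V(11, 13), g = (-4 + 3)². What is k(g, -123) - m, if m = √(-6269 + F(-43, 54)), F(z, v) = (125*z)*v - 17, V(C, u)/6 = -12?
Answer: -72 - 2*I*√74134 ≈ -72.0 - 544.55*I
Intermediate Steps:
V(C, u) = -72 (V(C, u) = 6*(-12) = -72)
F(z, v) = -17 + 125*v*z (F(z, v) = 125*v*z - 17 = -17 + 125*v*z)
g = 1 (g = (-1)² = 1)
m = 2*I*√74134 (m = √(-6269 + (-17 + 125*54*(-43))) = √(-6269 + (-17 - 290250)) = √(-6269 - 290267) = √(-296536) = 2*I*√74134 ≈ 544.55*I)
k(W, j) = -72
k(g, -123) - m = -72 - 2*I*√74134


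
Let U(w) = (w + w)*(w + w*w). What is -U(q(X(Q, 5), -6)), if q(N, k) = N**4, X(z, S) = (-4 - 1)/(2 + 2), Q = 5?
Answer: -344140625/8388608 ≈ -41.025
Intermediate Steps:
X(z, S) = -5/4
U(w) = 2*w*(w + w**2) (U(w) = (2*w)*(w + w**2) = 2*w*(w + w**2))
-U(q(X(Q, 5), -6)) = -2*((-5/4)**4)**2*(1 + (-5/4)**4) = -2*(625/256)**2*(1 + 625/256) = -2*390625*881/(65536*256) = -1*344140625/8388608 = -344140625/8388608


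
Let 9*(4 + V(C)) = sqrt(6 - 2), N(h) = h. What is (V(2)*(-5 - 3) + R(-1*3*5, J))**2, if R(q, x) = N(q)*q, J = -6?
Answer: 5276209/81 ≈ 65138.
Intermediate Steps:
V(C) = -34/9 (V(C) = -4 + sqrt(6 - 2)/9 = -4 + sqrt(4)/9 = -4 + (1/9)*2 = -4 + 2/9 = -34/9)
R(q, x) = q**2 (R(q, x) = q*q = q**2)
(V(2)*(-5 - 3) + R(-1*3*5, J))**2 = (-34*(-5 - 3)/9 + (-1*3*5)**2)**2 = (-34/9*(-8) + (-3*5)**2)**2 = (272/9 + (-15)**2)**2 = (272/9 + 225)**2 = (2297/9)**2 = 5276209/81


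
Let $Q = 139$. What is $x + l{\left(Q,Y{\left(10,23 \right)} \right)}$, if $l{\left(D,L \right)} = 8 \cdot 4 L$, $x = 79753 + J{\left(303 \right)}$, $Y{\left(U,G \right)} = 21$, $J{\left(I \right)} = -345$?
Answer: $80080$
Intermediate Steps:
$x = 79408$ ($x = 79753 - 345 = 79408$)
$l{\left(D,L \right)} = 32 L$
$x + l{\left(Q,Y{\left(10,23 \right)} \right)} = 79408 + 32 \cdot 21 = 79408 + 672 = 80080$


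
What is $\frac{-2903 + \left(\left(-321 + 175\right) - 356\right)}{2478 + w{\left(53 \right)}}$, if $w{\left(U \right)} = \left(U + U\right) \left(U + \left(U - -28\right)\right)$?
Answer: $- \frac{3405}{16682} \approx -0.20411$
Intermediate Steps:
$w{\left(U \right)} = 2 U \left(28 + 2 U\right)$ ($w{\left(U \right)} = 2 U \left(U + \left(U + 28\right)\right) = 2 U \left(U + \left(28 + U\right)\right) = 2 U \left(28 + 2 U\right)$)
$\frac{-2903 + \left(\left(-321 + 175\right) - 356\right)}{2478 + w{\left(53 \right)}} = \frac{-2903 + \left(\left(-321 + 175\right) - 356\right)}{2478 + 4 \cdot 53 \left(14 + 53\right)} = \frac{-2903 - 502}{2478 + 4 \cdot 53 \cdot 67} = \frac{-2903 - 502}{2478 + 14204} = - \frac{3405}{16682}$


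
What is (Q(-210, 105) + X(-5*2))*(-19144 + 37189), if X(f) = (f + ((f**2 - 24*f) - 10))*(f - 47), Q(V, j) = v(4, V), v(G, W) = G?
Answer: -329068620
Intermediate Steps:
Q(V, j) = 4
X(f) = (-47 + f)*(-10 + f**2 - 23*f) (X(f) = (f + (-10 + f**2 - 24*f))*(-47 + f) = (-10 + f**2 - 23*f)*(-47 + f) = (-47 + f)*(-10 + f**2 - 23*f))
(Q(-210, 105) + X(-5*2))*(-19144 + 37189) = (4 + (470 + (-5*2)**3 - 70*(-5*2)**2 + 1071*(-5*2)))*(-19144 + 37189) = (4 + (470 + (-10)**3 - 70*(-10)**2 + 1071*(-10)))*18045 = (4 + (470 - 1000 - 70*100 - 10710))*18045 = (4 + (470 - 1000 - 7000 - 10710))*18045 = (4 - 18240)*18045 = -18236*18045 = -329068620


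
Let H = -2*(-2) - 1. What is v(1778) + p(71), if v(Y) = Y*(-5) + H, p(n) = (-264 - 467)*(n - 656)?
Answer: 418748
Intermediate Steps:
H = 3 (H = 4 - 1 = 3)
p(n) = 479536 - 731*n (p(n) = -731*(-656 + n) = 479536 - 731*n)
v(Y) = 3 - 5*Y (v(Y) = Y*(-5) + 3 = -5*Y + 3 = 3 - 5*Y)
v(1778) + p(71) = (3 - 5*1778) + (479536 - 731*71) = (3 - 8890) + (479536 - 51901) = -8887 + 427635 = 418748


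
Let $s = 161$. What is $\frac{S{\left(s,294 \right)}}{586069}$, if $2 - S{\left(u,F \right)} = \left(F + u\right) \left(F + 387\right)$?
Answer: $- \frac{309853}{586069} \approx -0.5287$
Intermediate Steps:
$S{\left(u,F \right)} = 2 - \left(387 + F\right) \left(F + u\right)$ ($S{\left(u,F \right)} = 2 - \left(F + u\right) \left(F + 387\right) = 2 - \left(F + u\right) \left(387 + F\right) = 2 - \left(387 + F\right) \left(F + u\right)$)
$\frac{S{\left(s,294 \right)}}{586069} = \frac{2 - 294^{2} - 113778 - 62307 - 294 \cdot 161}{586069} = \left(2 - 86436 - 113778 - 62307 - 47334\right) \frac{1}{586069} = \left(-309853\right) \frac{1}{586069} = - \frac{309853}{586069}$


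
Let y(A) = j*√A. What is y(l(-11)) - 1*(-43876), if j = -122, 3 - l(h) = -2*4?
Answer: 43876 - 122*√11 ≈ 43471.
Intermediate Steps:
l(h) = 11 (l(h) = 3 - (-2)*4 = 3 - 1*(-8) = 3 + 8 = 11)
y(A) = -122*√A
y(l(-11)) - 1*(-43876) = -122*√11 - 1*(-43876) = -122*√11 + 43876 = 43876 - 122*√11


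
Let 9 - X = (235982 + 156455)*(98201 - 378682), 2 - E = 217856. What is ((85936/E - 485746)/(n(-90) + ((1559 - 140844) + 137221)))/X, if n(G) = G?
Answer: 26455448755/12912925347430000074 ≈ 2.0488e-9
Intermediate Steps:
E = -217854 (E = 2 - 1*217856 = 2 - 217856 = -217854)
X = 110071122206 (X = 9 - (235982 + 156455)*(98201 - 378682) = 9 - 392437*(-280481) = 9 - 1*(-110071122197) = 9 + 110071122197 = 110071122206)
((85936/E - 485746)/(n(-90) + ((1559 - 140844) + 137221)))/X = ((85936/(-217854) - 485746)/(-90 + ((1559 - 140844) + 137221)))/110071122206 = ((85936*(-1/217854) - 485746)/(-90 + (-139285 + 137221)))*(1/110071122206) = ((-42968/108927 - 485746)/(-90 - 2064))*(1/110071122206) = -52910897510/108927/(-2154)*(1/110071122206) = -52910897510/108927*(-1/2154)*(1/110071122206) = (26455448755/117314379)*(1/110071122206) = 26455448755/12912925347430000074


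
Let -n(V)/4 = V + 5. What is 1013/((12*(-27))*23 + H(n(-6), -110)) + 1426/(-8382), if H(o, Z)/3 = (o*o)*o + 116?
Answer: -3057913/9656064 ≈ -0.31668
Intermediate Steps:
n(V) = -20 - 4*V (n(V) = -4*(V + 5) = -4*(5 + V) = -20 - 4*V)
H(o, Z) = 348 + 3*o³ (H(o, Z) = 3*((o*o)*o + 116) = 3*(o²*o + 116) = 3*(o³ + 116) = 3*(116 + o³) = 348 + 3*o³)
1013/((12*(-27))*23 + H(n(-6), -110)) + 1426/(-8382) = 1013/((12*(-27))*23 + (348 + 3*(-20 - 4*(-6))³)) + 1426/(-8382) = 1013/(-324*23 + (348 + 3*(-20 + 24)³)) + 1426*(-1/8382) = 1013/(-7452 + (348 + 3*4³)) - 713/4191 = 1013/(-7452 + (348 + 3*64)) - 713/4191 = 1013/(-7452 + (348 + 192)) - 713/4191 = 1013/(-7452 + 540) - 713/4191 = 1013/(-6912) - 713/4191 = 1013*(-1/6912) - 713/4191 = -1013/6912 - 713/4191 = -3057913/9656064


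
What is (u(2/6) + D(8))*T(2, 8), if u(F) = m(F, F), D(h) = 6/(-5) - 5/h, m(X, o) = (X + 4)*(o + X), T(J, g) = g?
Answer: 383/45 ≈ 8.5111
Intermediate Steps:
m(X, o) = (4 + X)*(X + o)
D(h) = -6/5 - 5/h (D(h) = 6*(-⅕) - 5/h = -6/5 - 5/h)
u(F) = 2*F² + 8*F (u(F) = F² + 4*F + 4*F + F*F = F² + 4*F + 4*F + F² = 2*F² + 8*F)
(u(2/6) + D(8))*T(2, 8) = (2*(2/6)*(4 + 2/6) + (-6/5 - 5/8))*8 = (2*(2*(⅙))*(4 + 2*(⅙)) + (-6/5 - 5*⅛))*8 = (2*(⅓)*(4 + ⅓) + (-6/5 - 5/8))*8 = (2*(⅓)*(13/3) - 73/40)*8 = (26/9 - 73/40)*8 = (383/360)*8 = 383/45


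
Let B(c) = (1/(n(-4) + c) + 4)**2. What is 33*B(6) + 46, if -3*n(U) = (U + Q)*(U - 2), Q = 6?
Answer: 60073/100 ≈ 600.73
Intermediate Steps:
n(U) = -(-2 + U)*(6 + U)/3 (n(U) = -(U + 6)*(U - 2)/3 = -(6 + U)*(-2 + U)/3 = -(-2 + U)*(6 + U)/3)
B(c) = (4 + 1/(4 + c))**2 (B(c) = (1/((4 - 4/3*(-4) - 1/3*(-4)**2) + c) + 4)**2 = (1/((4 + 16/3 - 1/3*16) + c) + 4)**2 = (1/((4 + 16/3 - 16/3) + c) + 4)**2 = (1/(4 + c) + 4)**2 = (4 + 1/(4 + c))**2)
33*B(6) + 46 = 33*((17 + 4*6)**2/(4 + 6)**2) + 46 = 33*((17 + 24)**2/10**2) + 46 = 33*((1/100)*41**2) + 46 = 33*((1/100)*1681) + 46 = 33*(1681/100) + 46 = 55473/100 + 46 = 60073/100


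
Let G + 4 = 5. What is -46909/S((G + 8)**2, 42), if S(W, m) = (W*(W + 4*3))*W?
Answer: -46909/610173 ≈ -0.076878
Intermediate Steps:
G = 1 (G = -4 + 5 = 1)
S(W, m) = W**2*(12 + W) (S(W, m) = (W*(W + 12))*W = (W*(12 + W))*W = W**2*(12 + W))
-46909/S((G + 8)**2, 42) = -46909*1/((1 + 8)**4*(12 + (1 + 8)**2)) = -46909*1/(6561*(12 + 9**2)) = -46909*1/(6561*(12 + 81)) = -46909/(6561*93) = -46909/610173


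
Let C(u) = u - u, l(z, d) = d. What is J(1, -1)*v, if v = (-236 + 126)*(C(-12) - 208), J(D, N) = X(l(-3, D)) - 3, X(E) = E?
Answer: -45760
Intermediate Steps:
C(u) = 0
J(D, N) = -3 + D (J(D, N) = D - 3 = -3 + D)
v = 22880 (v = (-236 + 126)*(0 - 208) = -110*(-208) = 22880)
J(1, -1)*v = (-3 + 1)*22880 = -2*22880 = -45760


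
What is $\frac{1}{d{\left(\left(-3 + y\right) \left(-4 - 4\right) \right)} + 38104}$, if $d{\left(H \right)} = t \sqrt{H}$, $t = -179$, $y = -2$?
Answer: $\frac{4763}{181329147} + \frac{179 \sqrt{10}}{725316588} \approx 2.7048 \cdot 10^{-5}$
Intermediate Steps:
$d{\left(H \right)} = - 179 \sqrt{H}$
$\frac{1}{d{\left(\left(-3 + y\right) \left(-4 - 4\right) \right)} + 38104} = \frac{1}{- 179 \sqrt{\left(-3 - 2\right) \left(-4 - 4\right)} + 38104} = \frac{1}{- 179 \sqrt{- 5 \left(-4 - 4\right)} + 38104} = \frac{1}{- 179 \sqrt{\left(-5\right) \left(-8\right)} + 38104} = \frac{1}{- 179 \sqrt{40} + 38104} = \frac{1}{- 179 \cdot 2 \sqrt{10} + 38104} = \frac{1}{- 358 \sqrt{10} + 38104} = \frac{1}{38104 - 358 \sqrt{10}}$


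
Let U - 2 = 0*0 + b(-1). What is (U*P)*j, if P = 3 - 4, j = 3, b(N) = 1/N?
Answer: -3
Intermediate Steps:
b(N) = 1/N
P = -1
U = 1 (U = 2 + (0*0 + 1/(-1)) = 2 + (0 - 1) = 2 - 1 = 1)
(U*P)*j = (1*(-1))*3 = -1*3 = -3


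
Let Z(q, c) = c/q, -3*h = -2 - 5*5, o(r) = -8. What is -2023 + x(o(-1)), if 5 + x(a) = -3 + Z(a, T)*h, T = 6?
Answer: -8151/4 ≈ -2037.8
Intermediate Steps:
h = 9 (h = -(-2 - 5*5)/3 = -(-2 - 25)/3 = -1/3*(-27) = 9)
x(a) = -8 + 54/a (x(a) = -5 + (-3 + (6/a)*9) = -5 + (-3 + 54/a) = -8 + 54/a)
-2023 + x(o(-1)) = -2023 + (-8 + 54/(-8)) = -2023 + (-8 + 54*(-1/8)) = -2023 + (-8 - 27/4) = -2023 - 59/4 = -8151/4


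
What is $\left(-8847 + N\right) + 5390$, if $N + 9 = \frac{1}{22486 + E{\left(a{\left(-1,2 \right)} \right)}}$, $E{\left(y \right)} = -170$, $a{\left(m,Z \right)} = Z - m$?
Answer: $- \frac{77347255}{22316} \approx -3466.0$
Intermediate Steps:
$N = - \frac{200843}{22316}$ ($N = -9 + \frac{1}{22486 - 170} = -9 + \frac{1}{22316} = - \frac{200843}{22316} \approx -9.0$)
$\left(-8847 + N\right) + 5390 = \left(-8847 - \frac{200843}{22316}\right) + 5390 = - \frac{197630495}{22316} + 5390 = - \frac{77347255}{22316}$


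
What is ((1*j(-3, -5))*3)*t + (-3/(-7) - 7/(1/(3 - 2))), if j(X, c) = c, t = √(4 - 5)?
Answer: -46/7 - 15*I ≈ -6.5714 - 15.0*I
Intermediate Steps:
t = I (t = √(-1) = I ≈ 1.0*I)
((1*j(-3, -5))*3)*t + (-3/(-7) - 7/(1/(3 - 2))) = ((1*(-5))*3)*I + (-3/(-7) - 7/(1/(3 - 2))) = (-5*3)*I + (-3*(-⅐) - 7/(1/1)) = -15*I + (3/7 - 7/1) = -15*I + (3/7 - 7*1) = -15*I + (3/7 - 7) = -15*I - 46/7 = -46/7 - 15*I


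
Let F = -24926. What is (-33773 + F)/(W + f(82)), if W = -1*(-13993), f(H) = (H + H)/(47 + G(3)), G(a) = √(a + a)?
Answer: -1809941812613/431572062931 - 9626636*√6/431572062931 ≈ -4.1939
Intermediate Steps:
G(a) = √2*√a (G(a) = √(2*a) = √2*√a)
f(H) = 2*H/(47 + √6) (f(H) = (H + H)/(47 + √2*√3) = (2*H)/(47 + √6) = 2*H/(47 + √6))
W = 13993
(-33773 + F)/(W + f(82)) = (-33773 - 24926)/(13993 + ((94/2203)*82 - 2/2203*82*√6)) = -58699/(13993 + (7708/2203 - 164*√6/2203)) = -58699/(30834287/2203 - 164*√6/2203)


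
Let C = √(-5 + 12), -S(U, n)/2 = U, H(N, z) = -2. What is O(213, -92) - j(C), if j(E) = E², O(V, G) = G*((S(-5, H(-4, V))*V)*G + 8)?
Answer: 18027577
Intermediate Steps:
S(U, n) = -2*U
C = √7 ≈ 2.6458
O(V, G) = G*(8 + 10*G*V) (O(V, G) = G*(((-2*(-5))*V)*G + 8) = G*((10*V)*G + 8) = G*(10*G*V + 8) = G*(8 + 10*G*V))
O(213, -92) - j(C) = 2*(-92)*(4 + 5*(-92)*213) - (√7)² = 2*(-92)*(4 - 97980) - 1*7 = 2*(-92)*(-97976) - 7 = 18027584 - 7 = 18027577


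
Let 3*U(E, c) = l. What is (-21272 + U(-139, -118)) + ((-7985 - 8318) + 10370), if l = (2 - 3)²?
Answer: -81614/3 ≈ -27205.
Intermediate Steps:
l = 1 (l = (-1)² = 1)
U(E, c) = ⅓ (U(E, c) = (⅓)*1 = ⅓)
(-21272 + U(-139, -118)) + ((-7985 - 8318) + 10370) = (-21272 + ⅓) + ((-7985 - 8318) + 10370) = -63815/3 + (-16303 + 10370) = -63815/3 - 5933 = -81614/3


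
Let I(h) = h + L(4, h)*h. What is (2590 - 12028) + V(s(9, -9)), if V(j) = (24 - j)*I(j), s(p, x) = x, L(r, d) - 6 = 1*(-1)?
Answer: -11220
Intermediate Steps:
L(r, d) = 5 (L(r, d) = 6 + 1*(-1) = 6 - 1 = 5)
I(h) = 6*h (I(h) = h + 5*h = 6*h)
V(j) = 6*j*(24 - j) (V(j) = (24 - j)*(6*j) = 6*j*(24 - j))
(2590 - 12028) + V(s(9, -9)) = (2590 - 12028) + 6*(-9)*(24 - 1*(-9)) = -9438 + 6*(-9)*(24 + 9) = -9438 + 6*(-9)*33 = -9438 - 1782 = -11220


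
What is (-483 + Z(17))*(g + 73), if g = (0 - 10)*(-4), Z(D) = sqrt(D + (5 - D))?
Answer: -54579 + 113*sqrt(5) ≈ -54326.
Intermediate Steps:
Z(D) = sqrt(5)
g = 40 (g = -10*(-4) = 40)
(-483 + Z(17))*(g + 73) = (-483 + sqrt(5))*(40 + 73) = (-483 + sqrt(5))*113 = -54579 + 113*sqrt(5)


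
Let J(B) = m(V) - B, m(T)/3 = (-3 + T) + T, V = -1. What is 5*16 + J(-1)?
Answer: 66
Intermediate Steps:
m(T) = -9 + 6*T (m(T) = 3*((-3 + T) + T) = 3*(-3 + 2*T) = -9 + 6*T)
J(B) = -15 - B (J(B) = (-9 + 6*(-1)) - B = (-9 - 6) - B = -15 - B)
5*16 + J(-1) = 5*16 + (-15 - 1*(-1)) = 80 + (-15 + 1) = 80 - 14 = 66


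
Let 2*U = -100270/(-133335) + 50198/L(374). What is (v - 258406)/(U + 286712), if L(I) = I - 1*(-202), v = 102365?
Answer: -88771100736/163134313307 ≈ -0.54416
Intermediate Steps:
L(I) = 202 + I (L(I) = I + 202 = 202 + I)
U = 25003355/568896 (U = (-100270/(-133335) + 50198/(202 + 374))/2 = (-100270*(-1/133335) + 50198/576)/2 = (20054/26667 + 50198*(1/576))/2 = (20054/26667 + 25099/288)/2 = (1/2)*(25003355/284448) = 25003355/568896 ≈ 43.951)
(v - 258406)/(U + 286712) = (102365 - 258406)/(25003355/568896 + 286712) = -156041/163134313307/568896 = -156041*568896/163134313307 = -88771100736/163134313307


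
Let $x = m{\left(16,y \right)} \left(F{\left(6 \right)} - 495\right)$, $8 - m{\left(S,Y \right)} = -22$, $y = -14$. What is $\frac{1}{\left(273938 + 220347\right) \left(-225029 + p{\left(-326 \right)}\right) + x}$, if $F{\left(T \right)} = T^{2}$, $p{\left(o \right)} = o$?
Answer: $- \frac{1}{111389609945} \approx -8.9775 \cdot 10^{-12}$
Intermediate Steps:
$m{\left(S,Y \right)} = 30$ ($m{\left(S,Y \right)} = 8 - -22 = 8 + 22 = 30$)
$x = -13770$ ($x = 30 \left(6^{2} - 495\right) = 30 \left(36 - 495\right) = 30 \left(-459\right) = -13770$)
$\frac{1}{\left(273938 + 220347\right) \left(-225029 + p{\left(-326 \right)}\right) + x} = \frac{1}{\left(273938 + 220347\right) \left(-225029 - 326\right) - 13770} = \frac{1}{494285 \left(-225355\right) - 13770} = \frac{1}{-111389596175 - 13770} = \frac{1}{-111389609945} = - \frac{1}{111389609945}$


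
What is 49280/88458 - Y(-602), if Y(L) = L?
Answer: 26650498/44229 ≈ 602.56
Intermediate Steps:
49280/88458 - Y(-602) = 49280/88458 - 1*(-602) = 49280*(1/88458) + 602 = 24640/44229 + 602 = 26650498/44229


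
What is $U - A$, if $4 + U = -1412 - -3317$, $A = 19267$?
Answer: $-17366$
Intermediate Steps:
$U = 1901$ ($U = -4 - -1905 = -4 + \left(-1412 + 3317\right) = -4 + 1905 = 1901$)
$U - A = 1901 - 19267 = -17366$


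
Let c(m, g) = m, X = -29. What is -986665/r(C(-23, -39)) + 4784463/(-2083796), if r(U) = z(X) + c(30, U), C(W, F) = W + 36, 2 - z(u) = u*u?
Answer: 2052137949773/1685790964 ≈ 1217.3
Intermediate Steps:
z(u) = 2 - u² (z(u) = 2 - u*u = 2 - u²)
C(W, F) = 36 + W
r(U) = -809 (r(U) = (2 - 1*(-29)²) + 30 = (2 - 1*841) + 30 = (2 - 841) + 30 = -839 + 30 = -809)
-986665/r(C(-23, -39)) + 4784463/(-2083796) = -986665/(-809) + 4784463/(-2083796) = -986665*(-1/809) + 4784463*(-1/2083796) = 986665/809 - 4784463/2083796 = 2052137949773/1685790964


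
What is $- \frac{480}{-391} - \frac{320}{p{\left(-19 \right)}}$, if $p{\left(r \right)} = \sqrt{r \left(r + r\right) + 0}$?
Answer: $\frac{480}{391} - \frac{160 \sqrt{2}}{19} \approx -10.682$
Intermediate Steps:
$p{\left(r \right)} = \sqrt{2} \sqrt{r^{2}}$ ($p{\left(r \right)} = \sqrt{r 2 r + 0} = \sqrt{2 r^{2} + 0} = \sqrt{2 r^{2}} = \sqrt{2} \sqrt{r^{2}}$)
$- \frac{480}{-391} - \frac{320}{p{\left(-19 \right)}} = - \frac{480}{-391} - \frac{320}{\sqrt{2} \sqrt{\left(-19\right)^{2}}} = \left(-480\right) \left(- \frac{1}{391}\right) - \frac{320}{\sqrt{2} \sqrt{361}} = \frac{480}{391} - \frac{320}{\sqrt{2} \cdot 19} = \frac{480}{391} - \frac{320}{19 \sqrt{2}} = \frac{480}{391} - 320 \frac{\sqrt{2}}{38} = \frac{480}{391} - \frac{160 \sqrt{2}}{19}$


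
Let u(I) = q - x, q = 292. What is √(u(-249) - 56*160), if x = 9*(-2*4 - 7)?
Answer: I*√8533 ≈ 92.374*I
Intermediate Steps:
x = -135 (x = 9*(-8 - 7) = 9*(-15) = -135)
u(I) = 427 (u(I) = 292 - 1*(-135) = 292 + 135 = 427)
√(u(-249) - 56*160) = √(427 - 56*160) = √(427 - 8960) = √(-8533) = I*√8533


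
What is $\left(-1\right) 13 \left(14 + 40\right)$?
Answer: $-702$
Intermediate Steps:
$\left(-1\right) 13 \left(14 + 40\right) = \left(-13\right) 54 = -702$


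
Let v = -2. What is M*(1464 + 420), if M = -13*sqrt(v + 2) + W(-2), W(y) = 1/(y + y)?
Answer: -471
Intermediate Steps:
W(y) = 1/(2*y)
M = -1/4 (M = -13*sqrt(-2 + 2) + (1/2)/(-2) = -13*sqrt(0) + (1/2)*(-1/2) = -13*0 - 1/4 = 0 - 1/4 = -1/4 ≈ -0.25000)
M*(1464 + 420) = -(1464 + 420)/4 = -1/4*1884 = -471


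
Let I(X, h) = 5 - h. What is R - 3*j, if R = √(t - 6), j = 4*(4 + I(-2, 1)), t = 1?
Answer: -96 + I*√5 ≈ -96.0 + 2.2361*I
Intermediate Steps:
j = 32 (j = 4*(4 + (5 - 1*1)) = 4*(4 + (5 - 1)) = 4*(4 + 4) = 4*8 = 32)
R = I*√5 (R = √(1 - 6) = √(-5) = I*√5 ≈ 2.2361*I)
R - 3*j = I*√5 - 3*32 = I*√5 - 96 = -96 + I*√5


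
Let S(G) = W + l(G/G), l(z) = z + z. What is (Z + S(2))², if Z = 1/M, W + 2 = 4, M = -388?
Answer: 2405601/150544 ≈ 15.979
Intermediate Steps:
W = 2 (W = -2 + 4 = 2)
Z = -1/388 (Z = 1/(-388) = -1/388 ≈ -0.0025773)
l(z) = 2*z
S(G) = 4 (S(G) = 2 + 2*(G/G) = 2 + 2*1 = 2 + 2 = 4)
(Z + S(2))² = (-1/388 + 4)² = (1551/388)² = 2405601/150544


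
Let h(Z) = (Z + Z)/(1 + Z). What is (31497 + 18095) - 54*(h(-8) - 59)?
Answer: 368582/7 ≈ 52655.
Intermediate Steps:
h(Z) = 2*Z/(1 + Z) (h(Z) = (2*Z)/(1 + Z) = 2*Z/(1 + Z))
(31497 + 18095) - 54*(h(-8) - 59) = (31497 + 18095) - 54*(2*(-8)/(1 - 8) - 59) = 49592 - 54*(2*(-8)/(-7) - 59) = 49592 - 54*(2*(-8)*(-⅐) - 59) = 49592 - 54*(16/7 - 59) = 49592 - 54*(-397/7) = 49592 + 21438/7 = 368582/7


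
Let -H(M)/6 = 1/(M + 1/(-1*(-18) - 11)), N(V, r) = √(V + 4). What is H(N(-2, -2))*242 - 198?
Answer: -9042/97 - 71148*√2/97 ≈ -1130.5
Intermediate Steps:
N(V, r) = √(4 + V)
H(M) = -6/(⅐ + M) (H(M) = -6/(M + 1/(-1*(-18) - 11)) = -6/(M + 1/(18 - 11)) = -6/(M + 1/7) = -6/(M + ⅐) = -6/(⅐ + M))
H(N(-2, -2))*242 - 198 = -42/(1 + 7*√(4 - 2))*242 - 198 = -42/(1 + 7*√2)*242 - 198 = -10164/(1 + 7*√2) - 198 = -198 - 10164/(1 + 7*√2)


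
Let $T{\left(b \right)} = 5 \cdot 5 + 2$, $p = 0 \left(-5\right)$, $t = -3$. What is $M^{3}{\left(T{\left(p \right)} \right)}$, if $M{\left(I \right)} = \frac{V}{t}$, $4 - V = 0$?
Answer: $- \frac{64}{27} \approx -2.3704$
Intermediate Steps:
$V = 4$ ($V = 4 - 0 = 4 + 0 = 4$)
$p = 0$
$T{\left(b \right)} = 27$ ($T{\left(b \right)} = 25 + 2 = 27$)
$M{\left(I \right)} = - \frac{4}{3}$ ($M{\left(I \right)} = \frac{4}{-3} = 4 \left(- \frac{1}{3}\right) = - \frac{4}{3}$)
$M^{3}{\left(T{\left(p \right)} \right)} = \left(- \frac{4}{3}\right)^{3} = - \frac{64}{27}$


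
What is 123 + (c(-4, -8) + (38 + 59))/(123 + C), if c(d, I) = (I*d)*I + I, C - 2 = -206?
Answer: 10130/81 ≈ 125.06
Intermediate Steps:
C = -204 (C = 2 - 206 = -204)
c(d, I) = I + d*I² (c(d, I) = d*I² + I = I + d*I²)
123 + (c(-4, -8) + (38 + 59))/(123 + C) = 123 + (-8*(1 - 8*(-4)) + (38 + 59))/(123 - 204) = 123 + (-8*(1 + 32) + 97)/(-81) = 123 + (-8*33 + 97)*(-1/81) = 123 + (-264 + 97)*(-1/81) = 123 - 167*(-1/81) = 123 + 167/81 = 10130/81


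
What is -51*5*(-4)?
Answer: 1020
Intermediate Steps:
-51*5*(-4) = -255*(-4) = 1020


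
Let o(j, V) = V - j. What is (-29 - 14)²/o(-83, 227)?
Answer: 1849/310 ≈ 5.9645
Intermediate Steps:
(-29 - 14)²/o(-83, 227) = (-29 - 14)²/(227 - 1*(-83)) = (-43)²/(227 + 83) = 1849/310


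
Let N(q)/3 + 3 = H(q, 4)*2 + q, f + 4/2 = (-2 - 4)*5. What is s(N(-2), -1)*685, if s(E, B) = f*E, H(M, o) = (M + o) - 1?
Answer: 197280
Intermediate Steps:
f = -32 (f = -2 + (-2 - 4)*5 = -2 - 6*5 = -2 - 30 = -32)
H(M, o) = -1 + M + o
N(q) = 9 + 9*q (N(q) = -9 + 3*((-1 + q + 4)*2 + q) = -9 + 3*((3 + q)*2 + q) = -9 + 3*((6 + 2*q) + q) = -9 + 3*(6 + 3*q) = -9 + (18 + 9*q) = 9 + 9*q)
s(E, B) = -32*E
s(N(-2), -1)*685 = -32*(9 + 9*(-2))*685 = -32*(9 - 18)*685 = -32*(-9)*685 = 288*685 = 197280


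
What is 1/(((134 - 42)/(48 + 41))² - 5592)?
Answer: -7921/44285768 ≈ -0.00017886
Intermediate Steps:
1/(((134 - 42)/(48 + 41))² - 5592) = 1/((92/89)² - 5592) = 1/(8464/7921 - 5592) = 1/(-44285768/7921) = -7921/44285768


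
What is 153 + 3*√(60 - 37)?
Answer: 153 + 3*√23 ≈ 167.39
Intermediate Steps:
153 + 3*√(60 - 37) = 153 + 3*√23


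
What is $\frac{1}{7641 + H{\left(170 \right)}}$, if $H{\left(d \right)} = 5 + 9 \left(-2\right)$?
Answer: $\frac{1}{7628} \approx 0.0001311$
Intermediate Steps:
$H{\left(d \right)} = -13$ ($H{\left(d \right)} = 5 - 18 = -13$)
$\frac{1}{7641 + H{\left(170 \right)}} = \frac{1}{7641 - 13} = \frac{1}{7628}$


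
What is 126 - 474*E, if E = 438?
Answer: -207486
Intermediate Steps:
126 - 474*E = 126 - 474*438 = 126 - 207612 = -207486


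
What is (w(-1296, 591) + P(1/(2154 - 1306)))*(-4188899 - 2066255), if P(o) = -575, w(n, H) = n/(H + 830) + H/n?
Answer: 1106587437495593/306936 ≈ 3.6053e+9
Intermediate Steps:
w(n, H) = H/n + n/(830 + H) (w(n, H) = n/(830 + H) + H/n = H/n + n/(830 + H))
(w(-1296, 591) + P(1/(2154 - 1306)))*(-4188899 - 2066255) = ((591² + (-1296)² + 830*591)/((-1296)*(830 + 591)) - 575)*(-4188899 - 2066255) = (-1/1296*(349281 + 1679616 + 490530)/1421 - 575)*(-6255154) = (-1/1296*1/1421*2519427 - 575)*(-6255154) = (-839809/613872 - 575)*(-6255154) = -353816209/613872*(-6255154) = 1106587437495593/306936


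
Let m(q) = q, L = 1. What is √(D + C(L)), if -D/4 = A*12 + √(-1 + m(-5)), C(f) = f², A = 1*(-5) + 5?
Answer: √(1 - 4*I*√6) ≈ 2.329 - 2.1034*I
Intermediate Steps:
A = 0 (A = -5 + 5 = 0)
D = -4*I*√6 (D = -4*(0*12 + √(-1 - 5)) = -4*(0 + √(-6)) = -4*(0 + I*√6) = -4*I*√6 ≈ -9.798*I)
√(D + C(L)) = √(-4*I*√6 + 1²) = √(-4*I*√6 + 1) = √(1 - 4*I*√6)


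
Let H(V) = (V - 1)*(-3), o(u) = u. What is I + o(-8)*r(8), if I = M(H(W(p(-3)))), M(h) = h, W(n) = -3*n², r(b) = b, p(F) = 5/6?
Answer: -219/4 ≈ -54.750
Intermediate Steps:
p(F) = ⅚ (p(F) = 5*(⅙) = ⅚)
H(V) = 3 - 3*V (H(V) = (-1 + V)*(-3) = 3 - 3*V)
I = 37/4 (I = 3 - (-9)*(⅚)² = 3 - (-9)*25/36 = 3 - 3*(-25/12) = 3 + 25/4 = 37/4 ≈ 9.2500)
I + o(-8)*r(8) = 37/4 - 8*8 = 37/4 - 64 = -219/4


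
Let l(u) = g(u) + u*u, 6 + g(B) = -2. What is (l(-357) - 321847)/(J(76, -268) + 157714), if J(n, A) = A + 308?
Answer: -97203/78877 ≈ -1.2323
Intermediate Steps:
J(n, A) = 308 + A
g(B) = -8 (g(B) = -6 - 2 = -8)
l(u) = -8 + u² (l(u) = -8 + u*u = -8 + u²)
(l(-357) - 321847)/(J(76, -268) + 157714) = ((-8 + (-357)²) - 321847)/((308 - 268) + 157714) = ((-8 + 127449) - 321847)/(40 + 157714) = (127441 - 321847)/157754 = -194406*1/157754 = -97203/78877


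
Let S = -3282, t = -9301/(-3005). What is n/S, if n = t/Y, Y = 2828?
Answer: -9301/27890895480 ≈ -3.3348e-7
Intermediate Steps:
t = 9301/3005 (t = -9301*(-1/3005) = 9301/3005 ≈ 3.0952)
n = 9301/8498140 (n = (9301/3005)/2828 = (9301/3005)*(1/2828) = 9301/8498140 ≈ 0.0010945)
n/S = (9301/8498140)/(-3282) = (9301/8498140)*(-1/3282) = -9301/27890895480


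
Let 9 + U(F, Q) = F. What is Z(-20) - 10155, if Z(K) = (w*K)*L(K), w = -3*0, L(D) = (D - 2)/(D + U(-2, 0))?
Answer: -10155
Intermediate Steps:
U(F, Q) = -9 + F
L(D) = (-2 + D)/(-11 + D) (L(D) = (D - 2)/(D + (-9 - 2)) = (-2 + D)/(D - 11) = (-2 + D)/(-11 + D))
w = 0
Z(K) = 0 (Z(K) = (0*K)*((-2 + K)/(-11 + K)) = 0*((-2 + K)/(-11 + K)) = 0)
Z(-20) - 10155 = 0 - 10155 = -10155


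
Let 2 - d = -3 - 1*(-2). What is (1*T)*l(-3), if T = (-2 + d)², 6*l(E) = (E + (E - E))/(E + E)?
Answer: 1/12 ≈ 0.083333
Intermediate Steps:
d = 3 (d = 2 - (-3 - 1*(-2)) = 2 - (-3 + 2) = 2 - 1*(-1) = 2 + 1 = 3)
l(E) = 1/12 (l(E) = ((E + (E - E))/(E + E))/6 = ((E + 0)/((2*E)))/6 = (E*(1/(2*E)))/6 = (⅙)*(½) = 1/12)
T = 1 (T = (-2 + 3)² = 1² = 1)
(1*T)*l(-3) = (1*1)*(1/12) = 1*(1/12) = 1/12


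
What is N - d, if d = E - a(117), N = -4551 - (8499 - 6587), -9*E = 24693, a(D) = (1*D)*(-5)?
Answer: -12913/3 ≈ -4304.3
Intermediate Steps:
a(D) = -5*D (a(D) = D*(-5) = -5*D)
E = -8231/3 (E = -⅑*24693 = -8231/3 ≈ -2743.7)
N = -6463 (N = -4551 - 1*1912 = -4551 - 1912 = -6463)
d = -6476/3 (d = -8231/3 - (-5)*117 = -8231/3 - 1*(-585) = -8231/3 + 585 = -6476/3 ≈ -2158.7)
N - d = -6463 - 1*(-6476/3) = -6463 + 6476/3 = -12913/3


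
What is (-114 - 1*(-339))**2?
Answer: 50625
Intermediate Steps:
(-114 - 1*(-339))**2 = (-114 + 339)**2 = 225**2 = 50625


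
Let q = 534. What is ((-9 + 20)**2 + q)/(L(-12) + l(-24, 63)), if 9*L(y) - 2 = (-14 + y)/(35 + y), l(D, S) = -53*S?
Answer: -135585/691153 ≈ -0.19617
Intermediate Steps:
L(y) = 2/9 + (-14 + y)/(9*(35 + y)) (L(y) = 2/9 + ((-14 + y)/(35 + y))/9 = 2/9 + (-14 + y)/(9*(35 + y)))
((-9 + 20)**2 + q)/(L(-12) + l(-24, 63)) = ((-9 + 20)**2 + 534)/((56 + 3*(-12))/(9*(35 - 12)) - 53*63) = (11**2 + 534)/((1/9)*(56 - 36)/23 - 3339) = (121 + 534)/((1/9)*(1/23)*20 - 3339) = 655/(20/207 - 3339) = 655/(-691153/207) = 655*(-207/691153) = -135585/691153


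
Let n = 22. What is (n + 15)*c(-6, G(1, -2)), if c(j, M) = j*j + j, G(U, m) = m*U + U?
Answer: 1110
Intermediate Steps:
G(U, m) = U + U*m (G(U, m) = U*m + U = U + U*m)
c(j, M) = j + j² (c(j, M) = j² + j = j + j²)
(n + 15)*c(-6, G(1, -2)) = (22 + 15)*(-6*(1 - 6)) = 37*(-6*(-5)) = 37*30 = 1110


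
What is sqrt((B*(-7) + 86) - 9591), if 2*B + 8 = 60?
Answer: I*sqrt(9687) ≈ 98.423*I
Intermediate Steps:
B = 26 (B = -4 + (1/2)*60 = -4 + 30 = 26)
sqrt((B*(-7) + 86) - 9591) = sqrt((26*(-7) + 86) - 9591) = sqrt((-182 + 86) - 9591) = sqrt(-96 - 9591) = sqrt(-9687) = I*sqrt(9687)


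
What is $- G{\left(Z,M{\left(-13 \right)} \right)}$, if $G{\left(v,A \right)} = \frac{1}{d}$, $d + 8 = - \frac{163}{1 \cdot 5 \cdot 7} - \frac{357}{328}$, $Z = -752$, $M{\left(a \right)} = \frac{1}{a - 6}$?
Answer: $\frac{11480}{157799} \approx 0.072751$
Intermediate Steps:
$M{\left(a \right)} = \frac{1}{-6 + a}$
$d = - \frac{157799}{11480}$ ($d = -8 - \left(\frac{163}{35} + \frac{357}{328}\right) = -8 - \left(\frac{357}{328} + \frac{163}{5 \cdot 7}\right) = -8 - \left(\frac{357}{328} + \frac{163}{35}\right) = -8 - \frac{65959}{11480} = - \frac{157799}{11480} \approx -13.746$)
$G{\left(v,A \right)} = - \frac{11480}{157799}$ ($G{\left(v,A \right)} = \frac{1}{- \frac{157799}{11480}} = - \frac{11480}{157799}$)
$- G{\left(Z,M{\left(-13 \right)} \right)} = \left(-1\right) \left(- \frac{11480}{157799}\right) = \frac{11480}{157799}$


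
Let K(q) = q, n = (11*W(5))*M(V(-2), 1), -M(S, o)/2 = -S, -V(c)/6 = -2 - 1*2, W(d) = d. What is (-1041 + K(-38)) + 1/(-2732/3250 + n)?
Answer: -4627434461/4288634 ≈ -1079.0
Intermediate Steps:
V(c) = 24 (V(c) = -6*(-2 - 1*2) = -6*(-2 - 2) = -6*(-4) = 24)
M(S, o) = 2*S (M(S, o) = -(-2)*S = 2*S)
n = 2640 (n = (11*5)*(2*24) = 55*48 = 2640)
(-1041 + K(-38)) + 1/(-2732/3250 + n) = (-1041 - 38) + 1/(-2732/3250 + 2640) = -1079 + 1/(-2732*1/3250 + 2640) = -1079 + 1/(-1366/1625 + 2640) = -1079 + 1/(4288634/1625) = -1079 + 1625/4288634 = -4627434461/4288634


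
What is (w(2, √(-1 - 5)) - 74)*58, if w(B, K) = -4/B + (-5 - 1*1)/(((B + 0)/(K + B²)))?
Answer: -5104 - 174*I*√6 ≈ -5104.0 - 426.21*I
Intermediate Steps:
w(B, K) = -4/B - 6*(K + B²)/B (w(B, K) = -4/B + (-5 - 1)/((B/(K + B²))) = -4/B - 6*(K + B²)/B)
(w(2, √(-1 - 5)) - 74)*58 = (2*(-2 - 3*√(-1 - 5) - 3*2²)/2 - 74)*58 = (2*(½)*(-2 - 3*I*√6 - 3*4) - 74)*58 = (2*(½)*(-2 - 3*I*√6 - 12) - 74)*58 = (2*(½)*(-14 - 3*I*√6) - 74)*58 = ((-14 - 3*I*√6) - 74)*58 = (-88 - 3*I*√6)*58 = -5104 - 174*I*√6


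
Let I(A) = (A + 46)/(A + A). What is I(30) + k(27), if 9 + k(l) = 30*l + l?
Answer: 12439/15 ≈ 829.27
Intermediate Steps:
k(l) = -9 + 31*l (k(l) = -9 + (30*l + l) = -9 + 31*l)
I(A) = (46 + A)/(2*A) (I(A) = (46 + A)/((2*A)) = (46 + A)*(1/(2*A)) = (46 + A)/(2*A))
I(30) + k(27) = (½)*(46 + 30)/30 + (-9 + 31*27) = (½)*(1/30)*76 + (-9 + 837) = 19/15 + 828 = 12439/15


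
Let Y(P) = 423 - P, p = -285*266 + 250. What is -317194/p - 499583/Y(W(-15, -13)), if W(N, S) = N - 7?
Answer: -752146803/672484 ≈ -1118.5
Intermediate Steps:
p = -75560 (p = -75810 + 250 = -75560)
W(N, S) = -7 + N
-317194/p - 499583/Y(W(-15, -13)) = -317194/(-75560) - 499583/(423 - (-7 - 15)) = -317194*(-1/75560) - 499583/(423 - 1*(-22)) = 158597/37780 - 499583/(423 + 22) = 158597/37780 - 499583/445 = -752146803/672484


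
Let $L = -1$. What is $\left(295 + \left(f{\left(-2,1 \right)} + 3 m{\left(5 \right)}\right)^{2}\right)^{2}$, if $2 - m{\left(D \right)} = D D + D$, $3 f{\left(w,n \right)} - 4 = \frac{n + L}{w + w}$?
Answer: $\frac{4116377281}{81} \approx 5.0819 \cdot 10^{7}$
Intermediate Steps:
$f{\left(w,n \right)} = \frac{4}{3} + \frac{-1 + n}{6 w}$ ($f{\left(w,n \right)} = \frac{4}{3} + \frac{\left(n - 1\right) \frac{1}{w + w}}{3} = \frac{4}{3} + \frac{\left(-1 + n\right) \frac{1}{2 w}}{3} = \frac{4}{3} + \frac{\frac{1}{2} \frac{1}{w} \left(-1 + n\right)}{3} = \frac{4}{3} + \frac{-1 + n}{6 w}$)
$m{\left(D \right)} = 2 - D - D^{2}$ ($m{\left(D \right)} = 2 - \left(D D + D\right) = 2 - \left(D^{2} + D\right) = 2 - \left(D + D^{2}\right) = 2 - D - D^{2}$)
$\left(295 + \left(f{\left(-2,1 \right)} + 3 m{\left(5 \right)}\right)^{2}\right)^{2} = \left(295 + \left(\frac{-1 + 1 + 8 \left(-2\right)}{6 \left(-2\right)} + 3 \left(2 - 5 - 5^{2}\right)\right)^{2}\right)^{2} = \left(295 + \left(\frac{1}{6} \left(- \frac{1}{2}\right) \left(-1 + 1 - 16\right) + 3 \left(2 - 5 - 25\right)\right)^{2}\right)^{2} = \left(295 + \left(\frac{1}{6} \left(- \frac{1}{2}\right) \left(-16\right) + 3 \left(2 - 5 - 25\right)\right)^{2}\right)^{2} = \left(295 + \left(\frac{4}{3} + 3 \left(-28\right)\right)^{2}\right)^{2} = \left(295 + \left(\frac{4}{3} - 84\right)^{2}\right)^{2} = \left(295 + \left(- \frac{248}{3}\right)^{2}\right)^{2} = \left(295 + \frac{61504}{9}\right)^{2} = \left(\frac{64159}{9}\right)^{2} = \frac{4116377281}{81}$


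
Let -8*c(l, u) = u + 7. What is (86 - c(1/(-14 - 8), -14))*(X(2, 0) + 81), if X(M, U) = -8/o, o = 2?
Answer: 52437/8 ≈ 6554.6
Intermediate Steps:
X(M, U) = -4 (X(M, U) = -8/2 = -8*1/2 = -4)
c(l, u) = -7/8 - u/8 (c(l, u) = -(u + 7)/8 = -(7 + u)/8 = -7/8 - u/8)
(86 - c(1/(-14 - 8), -14))*(X(2, 0) + 81) = (86 - (-7/8 - 1/8*(-14)))*(-4 + 81) = (86 - (-7/8 + 7/4))*77 = (86 - 1*7/8)*77 = (86 - 7/8)*77 = (681/8)*77 = 52437/8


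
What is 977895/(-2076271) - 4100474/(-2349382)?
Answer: 444017595826/348425265323 ≈ 1.2744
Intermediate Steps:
977895/(-2076271) - 4100474/(-2349382) = 977895*(-1/2076271) - 4100474*(-1/2349382) = -977895/2076271 + 292891/167813 = 444017595826/348425265323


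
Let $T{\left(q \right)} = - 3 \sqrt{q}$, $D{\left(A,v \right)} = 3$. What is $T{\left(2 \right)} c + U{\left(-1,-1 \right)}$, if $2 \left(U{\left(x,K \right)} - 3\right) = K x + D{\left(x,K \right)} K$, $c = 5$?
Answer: $2 - 15 \sqrt{2} \approx -19.213$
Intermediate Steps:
$U{\left(x,K \right)} = 3 + \frac{3 K}{2} + \frac{K x}{2}$ ($U{\left(x,K \right)} = 3 + \frac{K x + 3 K}{2} = 3 + \frac{3 K + K x}{2} = 3 + \left(\frac{3 K}{2} + \frac{K x}{2}\right) = 3 + \frac{3 K}{2} + \frac{K x}{2}$)
$T{\left(2 \right)} c + U{\left(-1,-1 \right)} = - 3 \sqrt{2} \cdot 5 + \left(3 + \frac{3}{2} \left(-1\right) + \frac{1}{2} \left(-1\right) \left(-1\right)\right) = - 15 \sqrt{2} + \left(3 - \frac{3}{2} + \frac{1}{2}\right) = - 15 \sqrt{2} + 2 = 2 - 15 \sqrt{2}$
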